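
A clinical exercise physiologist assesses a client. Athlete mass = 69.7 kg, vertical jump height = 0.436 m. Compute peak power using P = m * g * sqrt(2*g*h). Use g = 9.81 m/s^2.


sqrt(2 * 9.81 * 0.436) = sqrt(8.55432) = 2.924777 m/s
P = 69.7 * 9.81 * 2.924777
= 1999.84 W

1999.84 W


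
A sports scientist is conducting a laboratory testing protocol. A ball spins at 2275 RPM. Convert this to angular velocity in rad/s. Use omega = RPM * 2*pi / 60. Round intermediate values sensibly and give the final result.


omega = 2275 * 2 * pi / 60
= 2275 * 6.28318531 / 60
= 14294.247 / 60
= 238.237 rad/s

238.237 rad/s


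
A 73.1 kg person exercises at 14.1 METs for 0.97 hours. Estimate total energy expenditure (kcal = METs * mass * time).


Energy = METs * mass(kg) * time(h)
= 14.1 * 73.1 * 0.97
= 999.79 kcal

999.79 kcal


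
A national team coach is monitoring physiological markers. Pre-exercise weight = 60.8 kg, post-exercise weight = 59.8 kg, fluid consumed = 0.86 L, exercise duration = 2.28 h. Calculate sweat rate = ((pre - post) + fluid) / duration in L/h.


Weight loss = 60.8 - 59.8 = 1.0 kg (approx L)
Total sweat = 1.0 + 0.86 = 1.86 L
Sweat rate = 1.86 / 2.28 = 0.816 L/h

0.816 L/h


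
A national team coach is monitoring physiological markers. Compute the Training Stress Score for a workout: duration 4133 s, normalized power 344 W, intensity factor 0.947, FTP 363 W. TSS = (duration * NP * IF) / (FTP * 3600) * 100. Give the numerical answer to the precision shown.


Product = 4133 * 344 * 0.947 = 1346399.144
Base = 363 * 3600 = 1306800
TSS = 1346399.144 / 1306800 * 100 = 103.03

103.03 TSS


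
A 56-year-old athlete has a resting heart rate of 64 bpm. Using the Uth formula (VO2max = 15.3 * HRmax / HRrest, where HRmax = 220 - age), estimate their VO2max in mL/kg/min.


HRmax = 220 - 56 = 164 bpm
Ratio = HRmax / HRrest = 164 / 64 = 2.5625
VO2max = 15.3 * 2.5625 = 39.21 mL/kg/min

39.21 mL/kg/min


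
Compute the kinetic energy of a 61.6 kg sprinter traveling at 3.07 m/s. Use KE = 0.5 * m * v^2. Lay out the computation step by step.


Velocity squared = 9.4249
KE = 0.5 * 61.6 * 9.4249 = 290.29 J

290.29 J


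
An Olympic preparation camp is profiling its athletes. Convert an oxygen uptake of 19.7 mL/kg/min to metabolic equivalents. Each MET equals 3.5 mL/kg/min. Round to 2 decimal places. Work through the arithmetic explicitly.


One MET = 3.5 mL/kg/min
Number of METs = 19.7 / 3.5
= 5.63 METs

5.63 METs


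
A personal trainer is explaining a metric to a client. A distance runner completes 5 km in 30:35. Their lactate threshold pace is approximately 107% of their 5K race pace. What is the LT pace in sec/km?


Convert to seconds: 30 min 35 s = 1835 s
Pace per km = 1835 / 5 = 367.0 s/km
LT pace = 367.0 * 1.07 = 392.69 s/km

392.69 s/km


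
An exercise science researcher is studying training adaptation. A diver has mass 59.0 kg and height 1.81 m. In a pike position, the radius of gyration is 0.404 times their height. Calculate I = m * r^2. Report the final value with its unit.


r = 0.404 * 1.81 = 0.73124 m
I = m * r^2 = 59.0 * 0.534712 = 31.548 kg*m^2

31.548 kg*m^2


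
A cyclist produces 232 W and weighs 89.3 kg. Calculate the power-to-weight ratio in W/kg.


P/W = power / mass
= 232 / 89.3
= 2.598 W/kg

2.598 W/kg


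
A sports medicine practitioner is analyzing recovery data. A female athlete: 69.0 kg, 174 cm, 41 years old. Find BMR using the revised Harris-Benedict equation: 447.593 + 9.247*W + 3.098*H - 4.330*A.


Intercept = 447.593
Weight contribution = 9.247 * 69.0 = 638.043
Height contribution = 3.098 * 174 = 539.052
Age contribution = 4.33 * 41 = 177.53
BMR = 447.593 + 638.043 + 539.052 - 177.53
= 1447.16 kcal/day

1447.16 kcal/day


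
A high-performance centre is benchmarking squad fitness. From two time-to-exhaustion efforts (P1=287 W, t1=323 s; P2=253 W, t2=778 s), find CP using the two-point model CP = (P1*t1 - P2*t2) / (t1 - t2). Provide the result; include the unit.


Work in trial 1 = 92701 J
Work in trial 2 = 196834 J
Delta work = -104133 J
Delta time = -455 s
CP = -104133 / -455 = 228.86 W

228.86 W


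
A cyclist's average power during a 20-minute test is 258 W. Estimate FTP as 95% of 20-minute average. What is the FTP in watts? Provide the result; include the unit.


FTP = 20-min power * 0.95
= 258 * 0.95
= 245.1 W

245.1 W


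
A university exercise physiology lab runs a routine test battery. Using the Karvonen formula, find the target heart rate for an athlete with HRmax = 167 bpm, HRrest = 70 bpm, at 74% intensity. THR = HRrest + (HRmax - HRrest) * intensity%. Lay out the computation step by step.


HRR = 167 - 70 = 97
THR = 70 + 97 * 0.74
= 70 + 71.78
= 141.78 bpm

141.78 bpm


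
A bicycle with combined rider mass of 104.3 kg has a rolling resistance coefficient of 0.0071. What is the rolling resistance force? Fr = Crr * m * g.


Fr = 0.0071 * 104.3 * 9.81
= 0.74053 * 9.81
= 7.265 N

7.265 N


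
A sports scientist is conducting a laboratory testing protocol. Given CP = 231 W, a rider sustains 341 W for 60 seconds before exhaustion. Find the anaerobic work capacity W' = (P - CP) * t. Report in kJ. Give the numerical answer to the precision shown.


Excess power = 341 - 231 = 110 W
Work above CP = 110 * 60 = 6600 J
W' = 6.6 kJ

6.6 kJ


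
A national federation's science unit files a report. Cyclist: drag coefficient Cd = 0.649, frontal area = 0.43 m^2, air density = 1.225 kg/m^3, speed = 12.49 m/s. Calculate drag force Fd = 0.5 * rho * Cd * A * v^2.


v^2 = 12.49^2 = 156.0001
Fd = 0.5 * 1.225 * 0.649 * 0.43 * 156.0001
= 26.665 N

26.665 N


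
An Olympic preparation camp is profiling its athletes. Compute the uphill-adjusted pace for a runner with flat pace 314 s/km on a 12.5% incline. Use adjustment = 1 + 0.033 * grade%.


Adjustment factor = 1 + 0.033 * 12.5 = 1.4125
Grade-adjusted pace = 314 * 1.4125 = 443.53 s/km

443.53 s/km


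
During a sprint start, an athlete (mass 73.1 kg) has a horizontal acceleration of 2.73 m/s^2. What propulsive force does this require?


Propulsive force = mass * acceleration
= 73.1 kg * 2.73 m/s^2
= 199.56 N

199.56 N


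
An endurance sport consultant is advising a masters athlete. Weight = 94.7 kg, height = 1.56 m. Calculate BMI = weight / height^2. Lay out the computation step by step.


height^2 = 1.56^2 = 2.4336
BMI = 94.7 / 2.4336 = 38.91 kg/m^2

38.91 kg/m^2


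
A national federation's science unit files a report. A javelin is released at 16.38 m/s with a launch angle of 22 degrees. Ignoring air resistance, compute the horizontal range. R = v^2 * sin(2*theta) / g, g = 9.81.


Launch speed squared = 268.3044
sin(2 * 22 deg) = 0.694658
Range = 268.3044 * 0.694658 / 9.81
= 18.999 m

18.999 m


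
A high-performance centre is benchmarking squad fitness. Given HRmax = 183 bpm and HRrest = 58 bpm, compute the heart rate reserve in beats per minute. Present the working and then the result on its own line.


Heart rate reserve = maximum HR minus resting HR
HRR = 183 - 58 = 125 bpm

125 bpm


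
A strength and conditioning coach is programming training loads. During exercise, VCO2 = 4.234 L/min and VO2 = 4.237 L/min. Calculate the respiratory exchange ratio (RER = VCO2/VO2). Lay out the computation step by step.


RER = VCO2 / VO2
= 4.234 / 4.237
= 0.9993

0.9993


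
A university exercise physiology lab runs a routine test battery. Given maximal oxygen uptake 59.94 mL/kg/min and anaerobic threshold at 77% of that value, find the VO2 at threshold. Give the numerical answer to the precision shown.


Percentage as decimal = 0.77
VO2 at AT = 59.94 * 0.77 = 46.15 mL/kg/min

46.15 mL/kg/min


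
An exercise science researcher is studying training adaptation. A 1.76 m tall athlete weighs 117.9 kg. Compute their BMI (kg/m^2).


height^2 = 3.0976 m^2
BMI = 117.9 / 3.0976 = 38.06 kg/m^2

38.06 kg/m^2


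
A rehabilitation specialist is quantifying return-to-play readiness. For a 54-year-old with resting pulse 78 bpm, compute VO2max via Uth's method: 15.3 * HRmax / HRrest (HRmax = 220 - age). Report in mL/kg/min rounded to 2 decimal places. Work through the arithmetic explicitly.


Step 1: HRmax = 220 - 54 = 166 bpm
Step 2: Ratio = 166 / 78 = 2.1282
Step 3: VO2max = 15.3 * 2.1282 = 32.56 mL/kg/min

32.56 mL/kg/min


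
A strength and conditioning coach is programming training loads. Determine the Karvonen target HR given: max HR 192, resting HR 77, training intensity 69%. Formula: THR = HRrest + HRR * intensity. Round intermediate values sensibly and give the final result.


HRR = HRmax - HRrest = 192 - 77 = 115
THR = 77 + 115 * 0.69
= 156.35 bpm

156.35 bpm


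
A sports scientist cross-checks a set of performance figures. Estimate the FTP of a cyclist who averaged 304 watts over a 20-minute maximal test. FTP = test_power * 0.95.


FTP = 304 * 0.95 = 288.8 W

288.8 W


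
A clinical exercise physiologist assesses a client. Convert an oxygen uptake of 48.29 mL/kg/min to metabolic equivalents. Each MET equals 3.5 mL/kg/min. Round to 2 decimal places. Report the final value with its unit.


One MET = 3.5 mL/kg/min
Number of METs = 48.29 / 3.5
= 13.8 METs

13.8 METs


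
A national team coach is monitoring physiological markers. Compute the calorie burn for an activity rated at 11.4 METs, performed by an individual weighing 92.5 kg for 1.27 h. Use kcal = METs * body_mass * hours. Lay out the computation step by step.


Product of METs and mass = 11.4 * 92.5 = 1054.5
Total kcal = 1054.5 * 1.27 = 1339.22 kcal

1339.22 kcal


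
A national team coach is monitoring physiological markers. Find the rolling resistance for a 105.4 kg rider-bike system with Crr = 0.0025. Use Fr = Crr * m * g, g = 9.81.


m * g = 105.4 * 9.81 = 1033.974 N
Fr = 0.0025 * 1033.974 = 2.585 N

2.585 N


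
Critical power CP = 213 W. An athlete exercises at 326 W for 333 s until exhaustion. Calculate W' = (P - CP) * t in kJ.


P - CP = 326 - 213 = 113 W
W' = 113 * 333 = 37629 J
= 37629 / 1000 = 37.629 kJ

37.629 kJ


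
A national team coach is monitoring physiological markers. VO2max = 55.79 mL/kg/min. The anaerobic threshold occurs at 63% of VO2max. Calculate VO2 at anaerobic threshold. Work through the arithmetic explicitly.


AT fraction = 63 / 100 = 0.63
AT VO2 = 55.79 * 0.63
= 35.15 mL/kg/min

35.15 mL/kg/min


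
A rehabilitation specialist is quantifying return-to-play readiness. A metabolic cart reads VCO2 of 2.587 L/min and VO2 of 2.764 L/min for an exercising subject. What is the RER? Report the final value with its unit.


RER = VCO2 / VO2 = 2.587 / 2.764 = 0.936

0.936


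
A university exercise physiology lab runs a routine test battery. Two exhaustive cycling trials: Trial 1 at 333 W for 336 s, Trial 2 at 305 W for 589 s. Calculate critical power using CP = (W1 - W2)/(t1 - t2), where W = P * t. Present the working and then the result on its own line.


W1 = 333 * 336 = 111888 J
W2 = 305 * 589 = 179645 J
CP = (111888 - 179645) / (336 - 589)
= -67757 / -253
= 267.81 W

267.81 W


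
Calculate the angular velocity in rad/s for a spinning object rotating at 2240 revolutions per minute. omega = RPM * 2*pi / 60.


omega = RPM * 2*pi / 60
= 2240 * 6.28318531 / 60
= 234.572 rad/s

234.572 rad/s


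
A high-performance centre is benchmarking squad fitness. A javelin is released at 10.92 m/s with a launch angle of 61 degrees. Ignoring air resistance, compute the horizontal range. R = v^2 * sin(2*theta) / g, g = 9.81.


Launch speed squared = 119.2464
sin(2 * 61 deg) = 0.848048
Range = 119.2464 * 0.848048 / 9.81
= 10.309 m

10.309 m


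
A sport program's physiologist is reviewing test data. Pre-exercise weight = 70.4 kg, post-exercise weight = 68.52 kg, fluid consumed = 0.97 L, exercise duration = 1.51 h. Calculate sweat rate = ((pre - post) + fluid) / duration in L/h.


Weight loss = 70.4 - 68.52 = 1.88 kg (approx L)
Total sweat = 1.88 + 0.97 = 2.85 L
Sweat rate = 2.85 / 1.51 = 1.887 L/h

1.887 L/h


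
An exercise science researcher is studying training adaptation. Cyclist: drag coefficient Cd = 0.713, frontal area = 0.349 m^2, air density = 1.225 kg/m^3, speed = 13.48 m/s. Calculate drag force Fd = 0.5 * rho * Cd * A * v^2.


v^2 = 13.48^2 = 181.7104
Fd = 0.5 * 1.225 * 0.713 * 0.349 * 181.7104
= 27.695 N

27.695 N


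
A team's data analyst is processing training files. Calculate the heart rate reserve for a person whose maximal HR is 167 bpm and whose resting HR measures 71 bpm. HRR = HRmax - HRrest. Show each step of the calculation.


HRmax = 167 bpm
HRrest = 71 bpm
HRR = 167 - 71 = 96 bpm

96 bpm


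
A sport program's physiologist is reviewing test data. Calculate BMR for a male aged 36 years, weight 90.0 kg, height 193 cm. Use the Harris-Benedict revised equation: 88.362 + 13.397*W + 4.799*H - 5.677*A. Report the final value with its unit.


Substituting values:
W term = 13.397 * 90.0 = 1205.73
H term = 4.799 * 193 = 926.207
A term = 5.677 * 36 = 204.372
BMR = 2015.93 kcal/day

2015.93 kcal/day


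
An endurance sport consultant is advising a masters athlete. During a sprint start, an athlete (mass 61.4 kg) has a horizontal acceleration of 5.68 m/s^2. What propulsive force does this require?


Propulsive force = mass * acceleration
= 61.4 kg * 5.68 m/s^2
= 348.75 N

348.75 N


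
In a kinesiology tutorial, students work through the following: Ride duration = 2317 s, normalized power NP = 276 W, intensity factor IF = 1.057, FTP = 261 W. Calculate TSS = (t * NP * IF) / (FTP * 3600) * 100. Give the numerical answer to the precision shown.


Numerator = 2317 * 276 * 1.057 = 675943.044
Denominator = 261 * 3600 = 939600
TSS = 675943.044 / 939600 * 100
= 71.94

71.94 TSS


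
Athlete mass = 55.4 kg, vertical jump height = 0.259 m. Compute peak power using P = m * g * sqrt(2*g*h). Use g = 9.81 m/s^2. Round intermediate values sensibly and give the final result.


sqrt(2 * 9.81 * 0.259) = sqrt(5.08158) = 2.254236 m/s
P = 55.4 * 9.81 * 2.254236
= 1225.12 W

1225.12 W


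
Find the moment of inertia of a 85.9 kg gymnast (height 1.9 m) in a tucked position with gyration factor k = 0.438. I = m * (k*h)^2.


Radius of gyration = 0.438 * 1.9 = 0.8322 m
I = 85.9 * 0.8322^2
= 85.9 * 0.692557
= 59.491 kg*m^2

59.491 kg*m^2


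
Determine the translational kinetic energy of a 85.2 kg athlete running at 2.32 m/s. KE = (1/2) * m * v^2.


KE = 0.5 * m * v^2
= 0.5 * 85.2 * 2.32^2
= 0.5 * 85.2 * 5.3824
= 229.29 J

229.29 J


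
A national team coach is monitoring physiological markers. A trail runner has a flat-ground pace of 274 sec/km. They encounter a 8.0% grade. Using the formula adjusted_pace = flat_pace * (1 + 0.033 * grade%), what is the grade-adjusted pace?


Grade factor = 1 + 0.033 * 8.0 = 1.264
Adjusted = 274 * 1.264 = 346.34 sec/km

346.34 s/km


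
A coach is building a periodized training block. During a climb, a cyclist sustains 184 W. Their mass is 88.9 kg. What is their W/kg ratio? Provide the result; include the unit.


Power-to-weight = 184 W / 88.9 kg
= 2.07 W/kg

2.07 W/kg


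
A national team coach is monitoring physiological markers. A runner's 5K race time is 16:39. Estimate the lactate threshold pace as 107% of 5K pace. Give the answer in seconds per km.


Total race time = 16*60 + 39 = 999 seconds
5K pace = 999 / 5 = 199.8 sec/km
LT pace = 199.8 * 1.07 = 213.79 sec/km

213.79 s/km


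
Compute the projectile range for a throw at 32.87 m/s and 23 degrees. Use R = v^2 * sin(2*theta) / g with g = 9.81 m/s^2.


Two times the angle = 46 degrees
sin(46) = 0.71934
R = 1080.4369 * 0.71934 / 9.81 = 79.225 m

79.225 m


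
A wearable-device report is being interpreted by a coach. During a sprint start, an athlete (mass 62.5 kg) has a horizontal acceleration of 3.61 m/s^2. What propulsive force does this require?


Propulsive force = mass * acceleration
= 62.5 kg * 3.61 m/s^2
= 225.63 N

225.63 N


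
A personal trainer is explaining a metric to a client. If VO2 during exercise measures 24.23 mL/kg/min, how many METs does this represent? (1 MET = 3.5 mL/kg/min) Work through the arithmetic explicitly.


METs = VO2 / 3.5 = 24.23 / 3.5 = 6.92

6.92 METs


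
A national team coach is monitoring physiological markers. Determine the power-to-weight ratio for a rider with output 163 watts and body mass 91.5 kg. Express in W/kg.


P/W = 163 / 91.5 = 1.781 W/kg

1.781 W/kg


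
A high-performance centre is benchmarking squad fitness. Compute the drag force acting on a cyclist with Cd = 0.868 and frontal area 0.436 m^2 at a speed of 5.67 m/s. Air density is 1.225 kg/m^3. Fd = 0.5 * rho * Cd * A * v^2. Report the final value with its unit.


Step 1: v^2 = 32.1489
Step 2: Fd = 0.5 * 1.225 * 0.868 * 0.436 * 32.1489
= 7.452 N

7.452 N


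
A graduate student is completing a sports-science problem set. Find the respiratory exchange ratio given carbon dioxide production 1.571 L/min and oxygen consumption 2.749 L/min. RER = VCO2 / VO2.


VCO2 = 1.571 L/min
VO2 = 2.749 L/min
RER = 1.571 / 2.749 = 0.5715

0.5715


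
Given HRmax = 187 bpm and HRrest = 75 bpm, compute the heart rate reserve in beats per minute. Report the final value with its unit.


Heart rate reserve = maximum HR minus resting HR
HRR = 187 - 75 = 112 bpm

112 bpm


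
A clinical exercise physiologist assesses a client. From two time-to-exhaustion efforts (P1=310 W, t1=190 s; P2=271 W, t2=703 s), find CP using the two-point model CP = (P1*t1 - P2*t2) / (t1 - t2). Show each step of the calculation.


Work in trial 1 = 58900 J
Work in trial 2 = 190513 J
Delta work = -131613 J
Delta time = -513 s
CP = -131613 / -513 = 256.56 W

256.56 W


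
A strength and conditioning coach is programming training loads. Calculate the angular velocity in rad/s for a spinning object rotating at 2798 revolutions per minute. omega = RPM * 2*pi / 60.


omega = RPM * 2*pi / 60
= 2798 * 6.28318531 / 60
= 293.006 rad/s

293.006 rad/s


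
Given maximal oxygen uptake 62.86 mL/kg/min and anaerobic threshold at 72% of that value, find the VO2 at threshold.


Percentage as decimal = 0.72
VO2 at AT = 62.86 * 0.72 = 45.26 mL/kg/min

45.26 mL/kg/min


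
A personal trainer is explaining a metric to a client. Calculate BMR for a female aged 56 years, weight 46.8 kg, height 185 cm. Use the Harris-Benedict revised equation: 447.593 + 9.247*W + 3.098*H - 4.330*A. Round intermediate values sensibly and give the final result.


Substituting values:
W term = 9.247 * 46.8 = 432.7596
H term = 3.098 * 185 = 573.13
A term = 4.330 * 56 = 242.48
BMR = 1211.0 kcal/day

1211.0 kcal/day


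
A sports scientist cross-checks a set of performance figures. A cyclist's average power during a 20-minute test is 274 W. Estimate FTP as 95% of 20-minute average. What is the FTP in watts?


FTP = 20-min power * 0.95
= 274 * 0.95
= 260.3 W

260.3 W


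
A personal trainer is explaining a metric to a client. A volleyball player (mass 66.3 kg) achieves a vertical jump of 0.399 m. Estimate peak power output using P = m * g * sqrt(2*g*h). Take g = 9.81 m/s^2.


2 * g * h = 2 * 9.81 * 0.399 = 7.82838
sqrt(7.82838) = 2.797924 m/s
P = 66.3 * 9.81 * 2.797924 = 1819.78 W

1819.78 W


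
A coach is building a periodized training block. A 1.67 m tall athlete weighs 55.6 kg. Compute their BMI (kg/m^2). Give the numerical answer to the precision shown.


height^2 = 2.7889 m^2
BMI = 55.6 / 2.7889 = 19.94 kg/m^2

19.94 kg/m^2


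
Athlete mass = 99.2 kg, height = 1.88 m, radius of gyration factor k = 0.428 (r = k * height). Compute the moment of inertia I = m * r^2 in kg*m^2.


r = k * height = 0.428 * 1.88 = 0.80464 m
r^2 = 0.80464^2 = 0.647446
I = 99.2 * 0.647446 = 64.227 kg*m^2

64.227 kg*m^2


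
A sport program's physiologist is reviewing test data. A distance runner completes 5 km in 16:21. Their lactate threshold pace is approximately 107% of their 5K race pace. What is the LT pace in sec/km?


Convert to seconds: 16 min 21 s = 981 s
Pace per km = 981 / 5 = 196.2 s/km
LT pace = 196.2 * 1.07 = 209.93 s/km

209.93 s/km


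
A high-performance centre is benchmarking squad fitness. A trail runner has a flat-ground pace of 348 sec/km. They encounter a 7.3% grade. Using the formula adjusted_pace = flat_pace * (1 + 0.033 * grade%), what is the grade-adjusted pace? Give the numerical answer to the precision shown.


Grade factor = 1 + 0.033 * 7.3 = 1.2409
Adjusted = 348 * 1.2409 = 431.83 sec/km

431.83 s/km


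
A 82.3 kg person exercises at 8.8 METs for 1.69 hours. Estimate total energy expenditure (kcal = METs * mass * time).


Energy = METs * mass(kg) * time(h)
= 8.8 * 82.3 * 1.69
= 1223.97 kcal

1223.97 kcal


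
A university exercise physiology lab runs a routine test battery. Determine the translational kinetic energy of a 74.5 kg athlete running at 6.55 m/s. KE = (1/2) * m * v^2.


KE = 0.5 * m * v^2
= 0.5 * 74.5 * 6.55^2
= 0.5 * 74.5 * 42.9025
= 1598.12 J

1598.12 J


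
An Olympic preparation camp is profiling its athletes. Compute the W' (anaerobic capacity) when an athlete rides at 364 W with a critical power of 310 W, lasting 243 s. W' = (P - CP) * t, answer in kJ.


Above-CP power = 54 W
Duration = 243 s
W' = 54 * 243 = 13122 J
Convert: 13122 / 1000 = 13.122 kJ

13.122 kJ


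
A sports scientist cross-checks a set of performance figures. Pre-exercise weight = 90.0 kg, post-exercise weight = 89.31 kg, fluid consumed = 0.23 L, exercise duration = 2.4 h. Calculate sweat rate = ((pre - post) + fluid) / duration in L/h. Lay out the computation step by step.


Weight loss = 90.0 - 89.31 = 0.69 kg (approx L)
Total sweat = 0.69 + 0.23 = 0.92 L
Sweat rate = 0.92 / 2.4 = 0.383 L/h

0.383 L/h


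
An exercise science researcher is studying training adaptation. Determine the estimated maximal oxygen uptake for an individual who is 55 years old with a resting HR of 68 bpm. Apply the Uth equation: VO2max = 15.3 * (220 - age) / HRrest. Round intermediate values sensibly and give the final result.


HRmax = 220 - 55 = 165
VO2max = 15.3 * (165 / 68)
= 15.3 * 2.4265
= 37.13 mL/kg/min

37.13 mL/kg/min


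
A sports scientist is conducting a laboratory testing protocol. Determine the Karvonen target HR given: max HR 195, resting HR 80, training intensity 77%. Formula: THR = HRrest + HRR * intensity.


HRR = HRmax - HRrest = 195 - 80 = 115
THR = 80 + 115 * 0.77
= 168.55 bpm

168.55 bpm


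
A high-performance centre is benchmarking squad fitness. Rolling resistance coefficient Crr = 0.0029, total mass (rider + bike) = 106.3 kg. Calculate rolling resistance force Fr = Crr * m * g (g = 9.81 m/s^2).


Fr = Crr * m * g
= 0.0029 * 106.3 * 9.81
= 3.024 N

3.024 N


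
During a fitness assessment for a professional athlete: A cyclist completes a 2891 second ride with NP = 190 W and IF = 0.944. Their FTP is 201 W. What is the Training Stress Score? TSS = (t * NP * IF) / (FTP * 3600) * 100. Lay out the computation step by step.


t * NP * IF = 2891 * 190 * 0.944 = 518529.76
FTP * 3600 = 723600
TSS = (518529.76 / 723600) * 100 = 71.66

71.66 TSS


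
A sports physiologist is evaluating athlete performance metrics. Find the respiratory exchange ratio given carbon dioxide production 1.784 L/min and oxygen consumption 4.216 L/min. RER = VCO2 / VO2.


VCO2 = 1.784 L/min
VO2 = 4.216 L/min
RER = 1.784 / 4.216 = 0.4231

0.4231


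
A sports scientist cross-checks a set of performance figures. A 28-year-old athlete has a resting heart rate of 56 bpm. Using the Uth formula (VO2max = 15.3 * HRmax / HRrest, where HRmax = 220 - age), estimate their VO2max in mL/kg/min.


HRmax = 220 - 28 = 192 bpm
Ratio = HRmax / HRrest = 192 / 56 = 3.4286
VO2max = 15.3 * 3.4286 = 52.46 mL/kg/min

52.46 mL/kg/min


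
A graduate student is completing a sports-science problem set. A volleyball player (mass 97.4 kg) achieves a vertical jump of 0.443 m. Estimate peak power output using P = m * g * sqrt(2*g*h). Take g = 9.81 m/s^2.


2 * g * h = 2 * 9.81 * 0.443 = 8.69166
sqrt(8.69166) = 2.948162 m/s
P = 97.4 * 9.81 * 2.948162 = 2816.95 W

2816.95 W


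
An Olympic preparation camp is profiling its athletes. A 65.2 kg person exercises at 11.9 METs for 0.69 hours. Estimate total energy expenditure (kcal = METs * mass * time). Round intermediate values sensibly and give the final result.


Energy = METs * mass(kg) * time(h)
= 11.9 * 65.2 * 0.69
= 535.36 kcal

535.36 kcal


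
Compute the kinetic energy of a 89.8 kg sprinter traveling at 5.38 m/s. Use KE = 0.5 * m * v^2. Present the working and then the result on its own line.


Velocity squared = 28.9444
KE = 0.5 * 89.8 * 28.9444 = 1299.6 J

1299.6 J


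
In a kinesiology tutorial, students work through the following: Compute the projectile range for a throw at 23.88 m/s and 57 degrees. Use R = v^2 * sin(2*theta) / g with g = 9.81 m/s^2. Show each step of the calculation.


Two times the angle = 114 degrees
sin(114) = 0.913545
R = 570.2544 * 0.913545 / 9.81 = 53.104 m

53.104 m


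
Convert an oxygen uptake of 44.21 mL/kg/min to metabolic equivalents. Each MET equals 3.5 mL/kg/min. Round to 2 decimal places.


One MET = 3.5 mL/kg/min
Number of METs = 44.21 / 3.5
= 12.63 METs

12.63 METs


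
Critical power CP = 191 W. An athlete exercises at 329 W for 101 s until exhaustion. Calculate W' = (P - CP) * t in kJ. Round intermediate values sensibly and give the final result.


P - CP = 329 - 191 = 138 W
W' = 138 * 101 = 13938 J
= 13938 / 1000 = 13.938 kJ

13.938 kJ


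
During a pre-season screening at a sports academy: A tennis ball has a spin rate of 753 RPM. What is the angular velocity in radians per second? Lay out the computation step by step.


Convert RPM to rad/s: multiply by 2*pi and divide by 60
omega = 753 * 2 * pi / 60
= 78.854 rad/s

78.854 rad/s


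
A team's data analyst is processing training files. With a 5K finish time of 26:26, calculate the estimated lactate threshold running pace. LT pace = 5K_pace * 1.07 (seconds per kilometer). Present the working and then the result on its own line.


Race duration = 1586 s for 5 km
Average pace = 1586 / 5 = 317.2 s/km
LT pace = 317.2 * 1.07
= 339.4 s/km

339.4 s/km


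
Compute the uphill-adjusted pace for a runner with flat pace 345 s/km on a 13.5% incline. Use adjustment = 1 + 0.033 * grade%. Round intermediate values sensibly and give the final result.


Adjustment factor = 1 + 0.033 * 13.5 = 1.4455
Grade-adjusted pace = 345 * 1.4455 = 498.7 s/km

498.7 s/km


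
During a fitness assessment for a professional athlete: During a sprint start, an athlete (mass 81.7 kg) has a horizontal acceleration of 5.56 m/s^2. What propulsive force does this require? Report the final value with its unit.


Propulsive force = mass * acceleration
= 81.7 kg * 5.56 m/s^2
= 454.25 N

454.25 N


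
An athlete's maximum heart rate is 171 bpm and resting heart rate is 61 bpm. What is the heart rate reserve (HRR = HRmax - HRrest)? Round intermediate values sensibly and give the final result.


HRR = HRmax - HRrest
= 171 - 61
= 110 bpm

110 bpm


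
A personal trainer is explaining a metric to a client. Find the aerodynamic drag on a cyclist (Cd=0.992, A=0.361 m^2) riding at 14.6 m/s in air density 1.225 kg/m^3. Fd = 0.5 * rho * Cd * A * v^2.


Fd = 0.5 * 1.225 * 0.992 * 0.361 * 14.6^2
= 0.5 * 1.225 * 0.992 * 0.361 * 213.16
= 46.755 N

46.755 N


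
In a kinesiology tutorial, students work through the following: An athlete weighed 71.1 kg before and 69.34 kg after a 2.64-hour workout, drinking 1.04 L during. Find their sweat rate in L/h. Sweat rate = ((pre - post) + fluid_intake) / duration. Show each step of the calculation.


Body mass change = 1.76 kg
Total sweat loss = 1.76 + 1.04 = 2.8 L
Rate = 2.8 / 2.64 = 1.061 L/h

1.061 L/h


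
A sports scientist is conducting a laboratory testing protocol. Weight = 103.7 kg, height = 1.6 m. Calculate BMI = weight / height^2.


height^2 = 1.6^2 = 2.56
BMI = 103.7 / 2.56 = 40.51 kg/m^2

40.51 kg/m^2


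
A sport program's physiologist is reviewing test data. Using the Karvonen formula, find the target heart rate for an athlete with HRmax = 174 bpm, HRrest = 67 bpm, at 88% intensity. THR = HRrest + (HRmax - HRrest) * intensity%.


HRR = 174 - 67 = 107
THR = 67 + 107 * 0.88
= 67 + 94.16
= 161.16 bpm

161.16 bpm


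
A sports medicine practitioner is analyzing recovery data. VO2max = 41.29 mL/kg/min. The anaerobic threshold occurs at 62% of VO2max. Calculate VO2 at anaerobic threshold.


AT fraction = 62 / 100 = 0.62
AT VO2 = 41.29 * 0.62
= 25.6 mL/kg/min

25.6 mL/kg/min


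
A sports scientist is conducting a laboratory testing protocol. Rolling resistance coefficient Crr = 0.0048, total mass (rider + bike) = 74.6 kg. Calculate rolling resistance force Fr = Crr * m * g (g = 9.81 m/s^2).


Fr = Crr * m * g
= 0.0048 * 74.6 * 9.81
= 3.513 N

3.513 N


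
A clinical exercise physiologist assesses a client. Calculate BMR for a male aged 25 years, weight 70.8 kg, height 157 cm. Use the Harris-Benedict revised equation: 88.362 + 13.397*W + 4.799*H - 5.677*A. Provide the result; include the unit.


Substituting values:
W term = 13.397 * 70.8 = 948.5076
H term = 4.799 * 157 = 753.443
A term = 5.677 * 25 = 141.925
BMR = 1648.39 kcal/day

1648.39 kcal/day


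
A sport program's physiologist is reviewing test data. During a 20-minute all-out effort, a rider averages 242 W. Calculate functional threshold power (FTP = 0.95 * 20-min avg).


FTP = 0.95 * 242
= 229.9 W

229.9 W


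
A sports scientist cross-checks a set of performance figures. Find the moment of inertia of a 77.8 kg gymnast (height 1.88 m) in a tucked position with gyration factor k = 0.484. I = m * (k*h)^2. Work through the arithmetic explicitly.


Radius of gyration = 0.484 * 1.88 = 0.90992 m
I = 77.8 * 0.90992^2
= 77.8 * 0.827954
= 64.415 kg*m^2

64.415 kg*m^2


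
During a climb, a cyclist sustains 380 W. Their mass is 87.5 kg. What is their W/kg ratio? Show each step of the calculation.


Power-to-weight = 380 W / 87.5 kg
= 4.343 W/kg

4.343 W/kg


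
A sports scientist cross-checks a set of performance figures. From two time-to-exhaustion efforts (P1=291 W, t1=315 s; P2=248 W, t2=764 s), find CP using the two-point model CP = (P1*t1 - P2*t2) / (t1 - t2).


Work in trial 1 = 91665 J
Work in trial 2 = 189472 J
Delta work = -97807 J
Delta time = -449 s
CP = -97807 / -449 = 217.83 W

217.83 W


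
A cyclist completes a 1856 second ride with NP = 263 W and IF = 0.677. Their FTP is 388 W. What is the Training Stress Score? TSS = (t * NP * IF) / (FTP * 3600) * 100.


t * NP * IF = 1856 * 263 * 0.677 = 330462.656
FTP * 3600 = 1396800
TSS = (330462.656 / 1396800) * 100 = 23.66

23.66 TSS


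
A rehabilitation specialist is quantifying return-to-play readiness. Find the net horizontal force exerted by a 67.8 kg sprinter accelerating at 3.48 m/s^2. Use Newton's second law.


Newton's second law: F = m * a
F = 67.8 * 3.48 = 235.94 N

235.94 N


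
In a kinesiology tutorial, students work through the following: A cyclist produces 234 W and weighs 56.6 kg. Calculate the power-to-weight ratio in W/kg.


P/W = power / mass
= 234 / 56.6
= 4.134 W/kg

4.134 W/kg


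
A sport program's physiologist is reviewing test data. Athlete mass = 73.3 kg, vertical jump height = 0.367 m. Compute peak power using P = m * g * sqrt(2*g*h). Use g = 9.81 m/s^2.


sqrt(2 * 9.81 * 0.367) = sqrt(7.20054) = 2.683382 m/s
P = 73.3 * 9.81 * 2.683382
= 1929.55 W

1929.55 W


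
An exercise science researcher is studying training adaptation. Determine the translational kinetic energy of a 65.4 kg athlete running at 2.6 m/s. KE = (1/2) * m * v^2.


KE = 0.5 * m * v^2
= 0.5 * 65.4 * 2.6^2
= 0.5 * 65.4 * 6.76
= 221.05 J

221.05 J


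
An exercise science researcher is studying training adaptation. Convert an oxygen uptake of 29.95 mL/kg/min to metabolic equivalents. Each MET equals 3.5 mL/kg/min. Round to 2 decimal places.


One MET = 3.5 mL/kg/min
Number of METs = 29.95 / 3.5
= 8.56 METs

8.56 METs


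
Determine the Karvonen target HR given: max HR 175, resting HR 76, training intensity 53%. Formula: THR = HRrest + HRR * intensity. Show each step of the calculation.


HRR = HRmax - HRrest = 175 - 76 = 99
THR = 76 + 99 * 0.53
= 128.47 bpm

128.47 bpm


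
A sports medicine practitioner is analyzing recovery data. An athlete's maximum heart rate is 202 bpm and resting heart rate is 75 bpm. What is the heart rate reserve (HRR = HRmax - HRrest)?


HRR = HRmax - HRrest
= 202 - 75
= 127 bpm

127 bpm


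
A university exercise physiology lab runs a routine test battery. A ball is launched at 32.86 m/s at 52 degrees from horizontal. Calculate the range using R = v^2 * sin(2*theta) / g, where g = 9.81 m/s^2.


sin(2 * 52) = sin(104) = 0.970296
v^2 = 32.86^2 = 1079.7796
R = 1079.7796 * 0.970296 / 9.81
= 106.8 m

106.8 m


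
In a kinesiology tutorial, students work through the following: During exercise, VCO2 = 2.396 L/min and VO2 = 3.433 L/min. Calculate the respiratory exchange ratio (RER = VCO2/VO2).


RER = VCO2 / VO2
= 2.396 / 3.433
= 0.6979

0.6979


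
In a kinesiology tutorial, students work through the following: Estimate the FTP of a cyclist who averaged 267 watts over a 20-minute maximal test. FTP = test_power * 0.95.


FTP = 267 * 0.95 = 253.65 W

253.65 W


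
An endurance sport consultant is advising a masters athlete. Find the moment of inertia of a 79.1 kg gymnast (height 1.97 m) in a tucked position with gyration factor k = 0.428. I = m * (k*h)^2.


Radius of gyration = 0.428 * 1.97 = 0.84316 m
I = 79.1 * 0.84316^2
= 79.1 * 0.710919
= 56.234 kg*m^2

56.234 kg*m^2


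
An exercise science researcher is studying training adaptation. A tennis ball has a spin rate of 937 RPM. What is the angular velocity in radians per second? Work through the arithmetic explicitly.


Convert RPM to rad/s: multiply by 2*pi and divide by 60
omega = 937 * 2 * pi / 60
= 98.122 rad/s

98.122 rad/s


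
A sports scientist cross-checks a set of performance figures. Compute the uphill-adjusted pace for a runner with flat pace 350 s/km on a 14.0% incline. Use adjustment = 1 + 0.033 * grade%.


Adjustment factor = 1 + 0.033 * 14.0 = 1.462
Grade-adjusted pace = 350 * 1.462 = 511.7 s/km

511.7 s/km


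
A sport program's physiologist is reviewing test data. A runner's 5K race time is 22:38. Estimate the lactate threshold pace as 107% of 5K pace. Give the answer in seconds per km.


Total race time = 22*60 + 38 = 1358 seconds
5K pace = 1358 / 5 = 271.6 sec/km
LT pace = 271.6 * 1.07 = 290.61 sec/km

290.61 s/km


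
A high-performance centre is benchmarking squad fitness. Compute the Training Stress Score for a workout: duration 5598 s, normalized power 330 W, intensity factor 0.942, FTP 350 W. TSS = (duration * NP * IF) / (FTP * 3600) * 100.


Product = 5598 * 330 * 0.942 = 1740194.28
Base = 350 * 3600 = 1260000
TSS = 1740194.28 / 1260000 * 100 = 138.11

138.11 TSS


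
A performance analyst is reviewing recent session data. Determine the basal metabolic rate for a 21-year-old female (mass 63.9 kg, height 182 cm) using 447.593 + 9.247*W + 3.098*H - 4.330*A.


BMR = 447.593 + 9.247*63.9 + 3.098*182 - 4.330*21
= 1511.38 kcal/day

1511.38 kcal/day


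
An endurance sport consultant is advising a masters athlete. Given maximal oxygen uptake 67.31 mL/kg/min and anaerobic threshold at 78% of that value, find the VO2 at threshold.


Percentage as decimal = 0.78
VO2 at AT = 67.31 * 0.78 = 52.5 mL/kg/min

52.5 mL/kg/min


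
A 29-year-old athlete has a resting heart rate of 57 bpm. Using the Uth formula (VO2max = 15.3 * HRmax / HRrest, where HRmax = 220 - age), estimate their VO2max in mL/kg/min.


HRmax = 220 - 29 = 191 bpm
Ratio = HRmax / HRrest = 191 / 57 = 3.3509
VO2max = 15.3 * 3.3509 = 51.27 mL/kg/min

51.27 mL/kg/min


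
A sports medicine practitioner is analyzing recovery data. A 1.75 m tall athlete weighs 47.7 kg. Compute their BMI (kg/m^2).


height^2 = 3.0625 m^2
BMI = 47.7 / 3.0625 = 15.58 kg/m^2

15.58 kg/m^2


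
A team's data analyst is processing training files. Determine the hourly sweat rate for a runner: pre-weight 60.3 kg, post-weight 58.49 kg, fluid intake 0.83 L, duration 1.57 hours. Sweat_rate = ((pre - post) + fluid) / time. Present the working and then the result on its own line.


Mass lost = 60.3 - 58.49 = 1.81 kg
Add fluid consumed: 1.81 + 0.83 = 2.64 L total sweat
Sweat rate = 2.64 / 1.57 = 1.682 L/h

1.682 L/h


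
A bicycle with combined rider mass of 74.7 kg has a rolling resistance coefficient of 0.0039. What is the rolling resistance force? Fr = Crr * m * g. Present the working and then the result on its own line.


Fr = 0.0039 * 74.7 * 9.81
= 0.29133 * 9.81
= 2.858 N

2.858 N


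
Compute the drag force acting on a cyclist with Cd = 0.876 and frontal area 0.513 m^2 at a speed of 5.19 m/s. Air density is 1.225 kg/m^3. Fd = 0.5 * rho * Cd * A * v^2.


Step 1: v^2 = 26.9361
Step 2: Fd = 0.5 * 1.225 * 0.876 * 0.513 * 26.9361
= 7.414 N

7.414 N


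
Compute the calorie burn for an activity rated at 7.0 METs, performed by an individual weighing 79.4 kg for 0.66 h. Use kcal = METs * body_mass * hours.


Product of METs and mass = 7.0 * 79.4 = 555.8
Total kcal = 555.8 * 0.66 = 366.83 kcal

366.83 kcal


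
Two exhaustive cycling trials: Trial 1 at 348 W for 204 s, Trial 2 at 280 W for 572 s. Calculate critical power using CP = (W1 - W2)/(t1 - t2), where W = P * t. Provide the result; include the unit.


W1 = 348 * 204 = 70992 J
W2 = 280 * 572 = 160160 J
CP = (70992 - 160160) / (204 - 572)
= -89168 / -368
= 242.3 W

242.3 W


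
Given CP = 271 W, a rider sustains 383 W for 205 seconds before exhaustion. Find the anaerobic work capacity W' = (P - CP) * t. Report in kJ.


Excess power = 383 - 271 = 112 W
Work above CP = 112 * 205 = 22960 J
W' = 22.96 kJ

22.96 kJ


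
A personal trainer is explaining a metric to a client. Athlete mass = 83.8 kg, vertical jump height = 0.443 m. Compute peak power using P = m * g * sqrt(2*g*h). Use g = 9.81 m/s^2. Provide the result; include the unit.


sqrt(2 * 9.81 * 0.443) = sqrt(8.69166) = 2.948162 m/s
P = 83.8 * 9.81 * 2.948162
= 2423.62 W

2423.62 W


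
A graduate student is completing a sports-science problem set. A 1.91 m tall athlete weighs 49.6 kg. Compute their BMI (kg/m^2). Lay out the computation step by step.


height^2 = 3.6481 m^2
BMI = 49.6 / 3.6481 = 13.6 kg/m^2

13.6 kg/m^2


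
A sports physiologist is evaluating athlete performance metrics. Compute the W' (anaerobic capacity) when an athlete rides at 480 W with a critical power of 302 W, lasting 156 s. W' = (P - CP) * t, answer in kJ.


Above-CP power = 178 W
Duration = 156 s
W' = 178 * 156 = 27768 J
Convert: 27768 / 1000 = 27.768 kJ

27.768 kJ


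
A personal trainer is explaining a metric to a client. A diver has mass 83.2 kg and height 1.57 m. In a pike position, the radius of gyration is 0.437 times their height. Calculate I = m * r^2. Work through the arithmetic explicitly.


r = 0.437 * 1.57 = 0.68609 m
I = m * r^2 = 83.2 * 0.470719 = 39.164 kg*m^2

39.164 kg*m^2


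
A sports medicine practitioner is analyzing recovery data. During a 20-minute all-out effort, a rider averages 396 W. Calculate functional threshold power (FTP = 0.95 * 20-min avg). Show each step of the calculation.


FTP = 0.95 * 396
= 376.2 W

376.2 W


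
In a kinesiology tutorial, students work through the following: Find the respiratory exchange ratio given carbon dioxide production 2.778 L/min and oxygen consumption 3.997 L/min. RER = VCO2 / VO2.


VCO2 = 2.778 L/min
VO2 = 3.997 L/min
RER = 2.778 / 3.997 = 0.695

0.695


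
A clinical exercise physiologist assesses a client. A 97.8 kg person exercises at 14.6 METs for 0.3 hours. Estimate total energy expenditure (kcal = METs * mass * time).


Energy = METs * mass(kg) * time(h)
= 14.6 * 97.8 * 0.3
= 428.36 kcal

428.36 kcal
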